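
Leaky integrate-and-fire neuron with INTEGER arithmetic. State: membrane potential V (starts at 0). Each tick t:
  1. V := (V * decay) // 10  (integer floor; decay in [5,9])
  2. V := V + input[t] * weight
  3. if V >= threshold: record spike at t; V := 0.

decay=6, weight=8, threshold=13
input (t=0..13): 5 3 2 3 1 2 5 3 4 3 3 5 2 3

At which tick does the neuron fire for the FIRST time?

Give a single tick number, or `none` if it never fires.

Answer: 0

Derivation:
t=0: input=5 -> V=0 FIRE
t=1: input=3 -> V=0 FIRE
t=2: input=2 -> V=0 FIRE
t=3: input=3 -> V=0 FIRE
t=4: input=1 -> V=8
t=5: input=2 -> V=0 FIRE
t=6: input=5 -> V=0 FIRE
t=7: input=3 -> V=0 FIRE
t=8: input=4 -> V=0 FIRE
t=9: input=3 -> V=0 FIRE
t=10: input=3 -> V=0 FIRE
t=11: input=5 -> V=0 FIRE
t=12: input=2 -> V=0 FIRE
t=13: input=3 -> V=0 FIRE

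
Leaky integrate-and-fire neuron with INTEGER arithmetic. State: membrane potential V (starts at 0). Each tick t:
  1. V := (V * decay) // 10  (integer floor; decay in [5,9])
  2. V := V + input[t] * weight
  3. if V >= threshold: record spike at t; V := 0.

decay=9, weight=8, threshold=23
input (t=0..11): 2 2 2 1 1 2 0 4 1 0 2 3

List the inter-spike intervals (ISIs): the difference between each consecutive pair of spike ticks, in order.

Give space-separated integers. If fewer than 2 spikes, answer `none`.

Answer: 3 3 4

Derivation:
t=0: input=2 -> V=16
t=1: input=2 -> V=0 FIRE
t=2: input=2 -> V=16
t=3: input=1 -> V=22
t=4: input=1 -> V=0 FIRE
t=5: input=2 -> V=16
t=6: input=0 -> V=14
t=7: input=4 -> V=0 FIRE
t=8: input=1 -> V=8
t=9: input=0 -> V=7
t=10: input=2 -> V=22
t=11: input=3 -> V=0 FIRE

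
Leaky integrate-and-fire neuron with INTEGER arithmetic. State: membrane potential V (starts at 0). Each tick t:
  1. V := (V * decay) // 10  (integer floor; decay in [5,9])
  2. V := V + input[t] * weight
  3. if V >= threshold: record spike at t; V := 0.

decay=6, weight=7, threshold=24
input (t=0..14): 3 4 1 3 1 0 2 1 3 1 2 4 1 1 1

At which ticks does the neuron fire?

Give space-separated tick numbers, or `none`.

Answer: 1 3 8 11

Derivation:
t=0: input=3 -> V=21
t=1: input=4 -> V=0 FIRE
t=2: input=1 -> V=7
t=3: input=3 -> V=0 FIRE
t=4: input=1 -> V=7
t=5: input=0 -> V=4
t=6: input=2 -> V=16
t=7: input=1 -> V=16
t=8: input=3 -> V=0 FIRE
t=9: input=1 -> V=7
t=10: input=2 -> V=18
t=11: input=4 -> V=0 FIRE
t=12: input=1 -> V=7
t=13: input=1 -> V=11
t=14: input=1 -> V=13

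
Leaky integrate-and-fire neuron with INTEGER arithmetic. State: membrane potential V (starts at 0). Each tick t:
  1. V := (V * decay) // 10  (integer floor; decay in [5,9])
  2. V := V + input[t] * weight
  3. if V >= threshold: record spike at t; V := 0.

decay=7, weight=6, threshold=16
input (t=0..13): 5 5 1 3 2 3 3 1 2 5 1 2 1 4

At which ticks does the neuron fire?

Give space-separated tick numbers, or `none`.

Answer: 0 1 3 5 6 8 9 11 13

Derivation:
t=0: input=5 -> V=0 FIRE
t=1: input=5 -> V=0 FIRE
t=2: input=1 -> V=6
t=3: input=3 -> V=0 FIRE
t=4: input=2 -> V=12
t=5: input=3 -> V=0 FIRE
t=6: input=3 -> V=0 FIRE
t=7: input=1 -> V=6
t=8: input=2 -> V=0 FIRE
t=9: input=5 -> V=0 FIRE
t=10: input=1 -> V=6
t=11: input=2 -> V=0 FIRE
t=12: input=1 -> V=6
t=13: input=4 -> V=0 FIRE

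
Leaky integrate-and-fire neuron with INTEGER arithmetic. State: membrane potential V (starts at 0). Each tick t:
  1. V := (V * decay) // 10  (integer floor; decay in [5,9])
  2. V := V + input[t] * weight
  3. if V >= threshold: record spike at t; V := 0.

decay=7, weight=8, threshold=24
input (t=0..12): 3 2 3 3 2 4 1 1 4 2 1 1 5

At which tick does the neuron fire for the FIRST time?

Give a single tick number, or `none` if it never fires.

Answer: 0

Derivation:
t=0: input=3 -> V=0 FIRE
t=1: input=2 -> V=16
t=2: input=3 -> V=0 FIRE
t=3: input=3 -> V=0 FIRE
t=4: input=2 -> V=16
t=5: input=4 -> V=0 FIRE
t=6: input=1 -> V=8
t=7: input=1 -> V=13
t=8: input=4 -> V=0 FIRE
t=9: input=2 -> V=16
t=10: input=1 -> V=19
t=11: input=1 -> V=21
t=12: input=5 -> V=0 FIRE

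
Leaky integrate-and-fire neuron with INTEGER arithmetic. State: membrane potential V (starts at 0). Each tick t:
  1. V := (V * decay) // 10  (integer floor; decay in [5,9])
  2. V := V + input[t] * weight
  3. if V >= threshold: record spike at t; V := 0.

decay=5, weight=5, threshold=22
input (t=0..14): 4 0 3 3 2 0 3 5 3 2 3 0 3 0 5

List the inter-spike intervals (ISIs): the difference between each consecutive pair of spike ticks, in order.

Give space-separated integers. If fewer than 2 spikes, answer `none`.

t=0: input=4 -> V=20
t=1: input=0 -> V=10
t=2: input=3 -> V=20
t=3: input=3 -> V=0 FIRE
t=4: input=2 -> V=10
t=5: input=0 -> V=5
t=6: input=3 -> V=17
t=7: input=5 -> V=0 FIRE
t=8: input=3 -> V=15
t=9: input=2 -> V=17
t=10: input=3 -> V=0 FIRE
t=11: input=0 -> V=0
t=12: input=3 -> V=15
t=13: input=0 -> V=7
t=14: input=5 -> V=0 FIRE

Answer: 4 3 4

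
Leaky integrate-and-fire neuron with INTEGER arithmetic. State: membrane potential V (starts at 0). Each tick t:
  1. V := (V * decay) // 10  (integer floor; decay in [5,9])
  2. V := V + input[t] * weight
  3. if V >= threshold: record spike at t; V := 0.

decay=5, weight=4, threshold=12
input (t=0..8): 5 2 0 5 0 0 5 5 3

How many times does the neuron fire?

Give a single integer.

t=0: input=5 -> V=0 FIRE
t=1: input=2 -> V=8
t=2: input=0 -> V=4
t=3: input=5 -> V=0 FIRE
t=4: input=0 -> V=0
t=5: input=0 -> V=0
t=6: input=5 -> V=0 FIRE
t=7: input=5 -> V=0 FIRE
t=8: input=3 -> V=0 FIRE

Answer: 5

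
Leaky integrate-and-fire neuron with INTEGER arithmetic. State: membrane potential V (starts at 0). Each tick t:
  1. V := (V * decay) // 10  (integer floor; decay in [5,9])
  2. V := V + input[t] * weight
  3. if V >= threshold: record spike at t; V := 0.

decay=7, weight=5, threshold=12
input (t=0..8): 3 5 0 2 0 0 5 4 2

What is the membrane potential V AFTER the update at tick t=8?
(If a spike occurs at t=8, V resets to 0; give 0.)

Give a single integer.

Answer: 10

Derivation:
t=0: input=3 -> V=0 FIRE
t=1: input=5 -> V=0 FIRE
t=2: input=0 -> V=0
t=3: input=2 -> V=10
t=4: input=0 -> V=7
t=5: input=0 -> V=4
t=6: input=5 -> V=0 FIRE
t=7: input=4 -> V=0 FIRE
t=8: input=2 -> V=10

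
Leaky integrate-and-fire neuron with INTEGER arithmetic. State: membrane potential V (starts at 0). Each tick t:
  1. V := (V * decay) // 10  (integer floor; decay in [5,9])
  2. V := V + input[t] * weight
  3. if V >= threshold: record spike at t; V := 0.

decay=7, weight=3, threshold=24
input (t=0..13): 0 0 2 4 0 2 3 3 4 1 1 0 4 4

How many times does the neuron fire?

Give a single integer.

Answer: 1

Derivation:
t=0: input=0 -> V=0
t=1: input=0 -> V=0
t=2: input=2 -> V=6
t=3: input=4 -> V=16
t=4: input=0 -> V=11
t=5: input=2 -> V=13
t=6: input=3 -> V=18
t=7: input=3 -> V=21
t=8: input=4 -> V=0 FIRE
t=9: input=1 -> V=3
t=10: input=1 -> V=5
t=11: input=0 -> V=3
t=12: input=4 -> V=14
t=13: input=4 -> V=21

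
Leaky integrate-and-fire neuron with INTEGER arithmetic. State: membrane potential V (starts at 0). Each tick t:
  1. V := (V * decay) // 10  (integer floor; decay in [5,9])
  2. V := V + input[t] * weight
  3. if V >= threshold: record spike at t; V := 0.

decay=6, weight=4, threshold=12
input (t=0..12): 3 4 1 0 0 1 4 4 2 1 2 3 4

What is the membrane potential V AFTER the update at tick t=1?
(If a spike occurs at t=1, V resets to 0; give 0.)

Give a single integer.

Answer: 0

Derivation:
t=0: input=3 -> V=0 FIRE
t=1: input=4 -> V=0 FIRE
t=2: input=1 -> V=4
t=3: input=0 -> V=2
t=4: input=0 -> V=1
t=5: input=1 -> V=4
t=6: input=4 -> V=0 FIRE
t=7: input=4 -> V=0 FIRE
t=8: input=2 -> V=8
t=9: input=1 -> V=8
t=10: input=2 -> V=0 FIRE
t=11: input=3 -> V=0 FIRE
t=12: input=4 -> V=0 FIRE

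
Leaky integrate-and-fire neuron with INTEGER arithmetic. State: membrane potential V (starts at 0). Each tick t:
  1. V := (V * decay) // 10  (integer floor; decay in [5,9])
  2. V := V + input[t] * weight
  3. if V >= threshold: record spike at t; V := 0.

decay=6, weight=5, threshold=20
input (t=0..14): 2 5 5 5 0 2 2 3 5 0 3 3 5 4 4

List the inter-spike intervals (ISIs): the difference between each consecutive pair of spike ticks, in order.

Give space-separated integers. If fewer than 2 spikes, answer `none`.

Answer: 1 1 4 1 3 1 1 1

Derivation:
t=0: input=2 -> V=10
t=1: input=5 -> V=0 FIRE
t=2: input=5 -> V=0 FIRE
t=3: input=5 -> V=0 FIRE
t=4: input=0 -> V=0
t=5: input=2 -> V=10
t=6: input=2 -> V=16
t=7: input=3 -> V=0 FIRE
t=8: input=5 -> V=0 FIRE
t=9: input=0 -> V=0
t=10: input=3 -> V=15
t=11: input=3 -> V=0 FIRE
t=12: input=5 -> V=0 FIRE
t=13: input=4 -> V=0 FIRE
t=14: input=4 -> V=0 FIRE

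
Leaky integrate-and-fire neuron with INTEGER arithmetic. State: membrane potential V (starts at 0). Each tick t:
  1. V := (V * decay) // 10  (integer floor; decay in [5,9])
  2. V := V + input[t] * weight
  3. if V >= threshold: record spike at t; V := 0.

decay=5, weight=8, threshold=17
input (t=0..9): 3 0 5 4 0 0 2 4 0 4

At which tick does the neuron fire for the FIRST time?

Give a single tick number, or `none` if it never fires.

t=0: input=3 -> V=0 FIRE
t=1: input=0 -> V=0
t=2: input=5 -> V=0 FIRE
t=3: input=4 -> V=0 FIRE
t=4: input=0 -> V=0
t=5: input=0 -> V=0
t=6: input=2 -> V=16
t=7: input=4 -> V=0 FIRE
t=8: input=0 -> V=0
t=9: input=4 -> V=0 FIRE

Answer: 0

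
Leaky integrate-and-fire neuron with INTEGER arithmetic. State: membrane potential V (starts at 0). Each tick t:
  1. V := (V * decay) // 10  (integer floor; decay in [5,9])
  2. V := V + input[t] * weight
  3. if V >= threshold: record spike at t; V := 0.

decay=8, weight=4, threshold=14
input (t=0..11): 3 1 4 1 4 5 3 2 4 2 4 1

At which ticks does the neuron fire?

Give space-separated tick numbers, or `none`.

t=0: input=3 -> V=12
t=1: input=1 -> V=13
t=2: input=4 -> V=0 FIRE
t=3: input=1 -> V=4
t=4: input=4 -> V=0 FIRE
t=5: input=5 -> V=0 FIRE
t=6: input=3 -> V=12
t=7: input=2 -> V=0 FIRE
t=8: input=4 -> V=0 FIRE
t=9: input=2 -> V=8
t=10: input=4 -> V=0 FIRE
t=11: input=1 -> V=4

Answer: 2 4 5 7 8 10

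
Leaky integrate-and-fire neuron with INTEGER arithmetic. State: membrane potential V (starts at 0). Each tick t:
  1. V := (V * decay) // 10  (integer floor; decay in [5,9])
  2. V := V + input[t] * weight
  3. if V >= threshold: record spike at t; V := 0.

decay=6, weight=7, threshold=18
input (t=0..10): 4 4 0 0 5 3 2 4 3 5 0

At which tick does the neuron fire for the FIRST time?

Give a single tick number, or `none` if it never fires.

Answer: 0

Derivation:
t=0: input=4 -> V=0 FIRE
t=1: input=4 -> V=0 FIRE
t=2: input=0 -> V=0
t=3: input=0 -> V=0
t=4: input=5 -> V=0 FIRE
t=5: input=3 -> V=0 FIRE
t=6: input=2 -> V=14
t=7: input=4 -> V=0 FIRE
t=8: input=3 -> V=0 FIRE
t=9: input=5 -> V=0 FIRE
t=10: input=0 -> V=0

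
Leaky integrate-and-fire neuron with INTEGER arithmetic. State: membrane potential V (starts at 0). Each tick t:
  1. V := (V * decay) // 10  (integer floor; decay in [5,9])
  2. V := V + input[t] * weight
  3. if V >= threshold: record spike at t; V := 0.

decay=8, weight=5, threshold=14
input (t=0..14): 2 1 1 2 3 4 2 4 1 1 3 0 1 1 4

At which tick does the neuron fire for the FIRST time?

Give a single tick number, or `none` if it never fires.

t=0: input=2 -> V=10
t=1: input=1 -> V=13
t=2: input=1 -> V=0 FIRE
t=3: input=2 -> V=10
t=4: input=3 -> V=0 FIRE
t=5: input=4 -> V=0 FIRE
t=6: input=2 -> V=10
t=7: input=4 -> V=0 FIRE
t=8: input=1 -> V=5
t=9: input=1 -> V=9
t=10: input=3 -> V=0 FIRE
t=11: input=0 -> V=0
t=12: input=1 -> V=5
t=13: input=1 -> V=9
t=14: input=4 -> V=0 FIRE

Answer: 2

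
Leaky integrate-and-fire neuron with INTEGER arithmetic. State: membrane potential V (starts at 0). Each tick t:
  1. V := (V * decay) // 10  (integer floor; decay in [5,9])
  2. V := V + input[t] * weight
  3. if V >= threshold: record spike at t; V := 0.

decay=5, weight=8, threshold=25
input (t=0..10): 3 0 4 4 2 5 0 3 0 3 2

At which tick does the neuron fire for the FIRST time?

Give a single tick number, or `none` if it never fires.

Answer: 2

Derivation:
t=0: input=3 -> V=24
t=1: input=0 -> V=12
t=2: input=4 -> V=0 FIRE
t=3: input=4 -> V=0 FIRE
t=4: input=2 -> V=16
t=5: input=5 -> V=0 FIRE
t=6: input=0 -> V=0
t=7: input=3 -> V=24
t=8: input=0 -> V=12
t=9: input=3 -> V=0 FIRE
t=10: input=2 -> V=16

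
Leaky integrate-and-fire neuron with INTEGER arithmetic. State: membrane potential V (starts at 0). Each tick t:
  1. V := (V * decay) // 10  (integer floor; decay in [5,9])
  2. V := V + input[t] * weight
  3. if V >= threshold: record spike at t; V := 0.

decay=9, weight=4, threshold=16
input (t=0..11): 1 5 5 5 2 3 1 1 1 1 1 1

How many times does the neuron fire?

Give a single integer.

Answer: 5

Derivation:
t=0: input=1 -> V=4
t=1: input=5 -> V=0 FIRE
t=2: input=5 -> V=0 FIRE
t=3: input=5 -> V=0 FIRE
t=4: input=2 -> V=8
t=5: input=3 -> V=0 FIRE
t=6: input=1 -> V=4
t=7: input=1 -> V=7
t=8: input=1 -> V=10
t=9: input=1 -> V=13
t=10: input=1 -> V=15
t=11: input=1 -> V=0 FIRE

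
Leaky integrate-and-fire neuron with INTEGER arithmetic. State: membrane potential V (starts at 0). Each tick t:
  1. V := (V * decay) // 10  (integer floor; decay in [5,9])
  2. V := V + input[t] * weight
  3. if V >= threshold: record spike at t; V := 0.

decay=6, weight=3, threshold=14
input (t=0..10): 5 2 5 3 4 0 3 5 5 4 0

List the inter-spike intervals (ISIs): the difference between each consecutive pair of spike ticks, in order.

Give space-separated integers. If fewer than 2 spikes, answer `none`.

t=0: input=5 -> V=0 FIRE
t=1: input=2 -> V=6
t=2: input=5 -> V=0 FIRE
t=3: input=3 -> V=9
t=4: input=4 -> V=0 FIRE
t=5: input=0 -> V=0
t=6: input=3 -> V=9
t=7: input=5 -> V=0 FIRE
t=8: input=5 -> V=0 FIRE
t=9: input=4 -> V=12
t=10: input=0 -> V=7

Answer: 2 2 3 1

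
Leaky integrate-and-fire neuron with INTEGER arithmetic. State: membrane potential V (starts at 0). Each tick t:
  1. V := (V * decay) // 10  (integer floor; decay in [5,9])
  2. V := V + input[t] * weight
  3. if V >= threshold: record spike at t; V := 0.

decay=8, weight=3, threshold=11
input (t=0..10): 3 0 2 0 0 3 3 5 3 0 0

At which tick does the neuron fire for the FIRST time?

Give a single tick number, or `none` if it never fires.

Answer: 2

Derivation:
t=0: input=3 -> V=9
t=1: input=0 -> V=7
t=2: input=2 -> V=0 FIRE
t=3: input=0 -> V=0
t=4: input=0 -> V=0
t=5: input=3 -> V=9
t=6: input=3 -> V=0 FIRE
t=7: input=5 -> V=0 FIRE
t=8: input=3 -> V=9
t=9: input=0 -> V=7
t=10: input=0 -> V=5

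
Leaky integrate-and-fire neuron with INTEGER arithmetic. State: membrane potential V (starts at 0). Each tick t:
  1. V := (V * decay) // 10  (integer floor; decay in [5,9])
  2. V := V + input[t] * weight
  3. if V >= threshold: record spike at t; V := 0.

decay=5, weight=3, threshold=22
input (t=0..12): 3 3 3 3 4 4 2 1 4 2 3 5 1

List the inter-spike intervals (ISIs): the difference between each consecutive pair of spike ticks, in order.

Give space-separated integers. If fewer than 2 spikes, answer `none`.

t=0: input=3 -> V=9
t=1: input=3 -> V=13
t=2: input=3 -> V=15
t=3: input=3 -> V=16
t=4: input=4 -> V=20
t=5: input=4 -> V=0 FIRE
t=6: input=2 -> V=6
t=7: input=1 -> V=6
t=8: input=4 -> V=15
t=9: input=2 -> V=13
t=10: input=3 -> V=15
t=11: input=5 -> V=0 FIRE
t=12: input=1 -> V=3

Answer: 6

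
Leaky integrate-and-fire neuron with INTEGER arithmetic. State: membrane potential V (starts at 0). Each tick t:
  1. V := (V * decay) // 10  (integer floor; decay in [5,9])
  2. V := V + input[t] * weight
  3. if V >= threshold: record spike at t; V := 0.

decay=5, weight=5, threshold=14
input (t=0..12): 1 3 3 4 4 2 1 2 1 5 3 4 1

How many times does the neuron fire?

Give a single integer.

t=0: input=1 -> V=5
t=1: input=3 -> V=0 FIRE
t=2: input=3 -> V=0 FIRE
t=3: input=4 -> V=0 FIRE
t=4: input=4 -> V=0 FIRE
t=5: input=2 -> V=10
t=6: input=1 -> V=10
t=7: input=2 -> V=0 FIRE
t=8: input=1 -> V=5
t=9: input=5 -> V=0 FIRE
t=10: input=3 -> V=0 FIRE
t=11: input=4 -> V=0 FIRE
t=12: input=1 -> V=5

Answer: 8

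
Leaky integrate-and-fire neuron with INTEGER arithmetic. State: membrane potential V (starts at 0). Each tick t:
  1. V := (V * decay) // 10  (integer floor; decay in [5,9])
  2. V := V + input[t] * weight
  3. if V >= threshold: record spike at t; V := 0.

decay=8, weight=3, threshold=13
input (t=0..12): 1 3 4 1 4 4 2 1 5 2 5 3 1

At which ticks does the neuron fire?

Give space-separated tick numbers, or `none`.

Answer: 2 4 6 8 10

Derivation:
t=0: input=1 -> V=3
t=1: input=3 -> V=11
t=2: input=4 -> V=0 FIRE
t=3: input=1 -> V=3
t=4: input=4 -> V=0 FIRE
t=5: input=4 -> V=12
t=6: input=2 -> V=0 FIRE
t=7: input=1 -> V=3
t=8: input=5 -> V=0 FIRE
t=9: input=2 -> V=6
t=10: input=5 -> V=0 FIRE
t=11: input=3 -> V=9
t=12: input=1 -> V=10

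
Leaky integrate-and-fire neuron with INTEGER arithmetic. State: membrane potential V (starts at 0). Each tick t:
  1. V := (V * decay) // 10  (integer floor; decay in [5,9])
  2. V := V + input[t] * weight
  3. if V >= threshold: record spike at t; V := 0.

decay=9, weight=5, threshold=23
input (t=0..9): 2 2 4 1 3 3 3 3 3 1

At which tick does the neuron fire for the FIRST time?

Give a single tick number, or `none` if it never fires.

Answer: 2

Derivation:
t=0: input=2 -> V=10
t=1: input=2 -> V=19
t=2: input=4 -> V=0 FIRE
t=3: input=1 -> V=5
t=4: input=3 -> V=19
t=5: input=3 -> V=0 FIRE
t=6: input=3 -> V=15
t=7: input=3 -> V=0 FIRE
t=8: input=3 -> V=15
t=9: input=1 -> V=18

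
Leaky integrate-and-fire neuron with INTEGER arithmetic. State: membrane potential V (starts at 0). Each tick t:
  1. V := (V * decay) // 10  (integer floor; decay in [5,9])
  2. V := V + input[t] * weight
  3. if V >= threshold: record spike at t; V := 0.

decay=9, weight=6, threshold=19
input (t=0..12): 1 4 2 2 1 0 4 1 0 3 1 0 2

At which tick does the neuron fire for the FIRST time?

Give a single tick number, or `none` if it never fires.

t=0: input=1 -> V=6
t=1: input=4 -> V=0 FIRE
t=2: input=2 -> V=12
t=3: input=2 -> V=0 FIRE
t=4: input=1 -> V=6
t=5: input=0 -> V=5
t=6: input=4 -> V=0 FIRE
t=7: input=1 -> V=6
t=8: input=0 -> V=5
t=9: input=3 -> V=0 FIRE
t=10: input=1 -> V=6
t=11: input=0 -> V=5
t=12: input=2 -> V=16

Answer: 1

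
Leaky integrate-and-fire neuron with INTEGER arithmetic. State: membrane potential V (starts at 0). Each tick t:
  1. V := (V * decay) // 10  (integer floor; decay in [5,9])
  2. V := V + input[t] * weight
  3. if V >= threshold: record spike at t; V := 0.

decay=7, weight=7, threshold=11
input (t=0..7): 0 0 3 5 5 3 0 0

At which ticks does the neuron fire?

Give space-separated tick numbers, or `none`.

t=0: input=0 -> V=0
t=1: input=0 -> V=0
t=2: input=3 -> V=0 FIRE
t=3: input=5 -> V=0 FIRE
t=4: input=5 -> V=0 FIRE
t=5: input=3 -> V=0 FIRE
t=6: input=0 -> V=0
t=7: input=0 -> V=0

Answer: 2 3 4 5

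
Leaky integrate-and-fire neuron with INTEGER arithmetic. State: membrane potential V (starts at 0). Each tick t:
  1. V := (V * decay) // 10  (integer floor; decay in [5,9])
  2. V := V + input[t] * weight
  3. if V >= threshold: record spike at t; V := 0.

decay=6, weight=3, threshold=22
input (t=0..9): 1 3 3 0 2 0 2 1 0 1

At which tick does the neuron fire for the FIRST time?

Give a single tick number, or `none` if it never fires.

Answer: none

Derivation:
t=0: input=1 -> V=3
t=1: input=3 -> V=10
t=2: input=3 -> V=15
t=3: input=0 -> V=9
t=4: input=2 -> V=11
t=5: input=0 -> V=6
t=6: input=2 -> V=9
t=7: input=1 -> V=8
t=8: input=0 -> V=4
t=9: input=1 -> V=5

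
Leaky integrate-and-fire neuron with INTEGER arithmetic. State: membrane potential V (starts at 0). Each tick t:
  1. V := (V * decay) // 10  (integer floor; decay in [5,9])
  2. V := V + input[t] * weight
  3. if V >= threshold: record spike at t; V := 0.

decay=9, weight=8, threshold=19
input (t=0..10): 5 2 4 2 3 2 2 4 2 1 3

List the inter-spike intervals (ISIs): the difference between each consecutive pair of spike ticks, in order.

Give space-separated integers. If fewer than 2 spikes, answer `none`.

t=0: input=5 -> V=0 FIRE
t=1: input=2 -> V=16
t=2: input=4 -> V=0 FIRE
t=3: input=2 -> V=16
t=4: input=3 -> V=0 FIRE
t=5: input=2 -> V=16
t=6: input=2 -> V=0 FIRE
t=7: input=4 -> V=0 FIRE
t=8: input=2 -> V=16
t=9: input=1 -> V=0 FIRE
t=10: input=3 -> V=0 FIRE

Answer: 2 2 2 1 2 1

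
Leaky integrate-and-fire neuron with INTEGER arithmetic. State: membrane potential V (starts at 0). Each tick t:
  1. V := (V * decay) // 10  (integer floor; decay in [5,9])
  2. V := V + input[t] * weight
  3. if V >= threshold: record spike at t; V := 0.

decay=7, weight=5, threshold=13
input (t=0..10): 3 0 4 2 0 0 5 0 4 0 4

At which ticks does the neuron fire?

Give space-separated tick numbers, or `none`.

Answer: 0 2 6 8 10

Derivation:
t=0: input=3 -> V=0 FIRE
t=1: input=0 -> V=0
t=2: input=4 -> V=0 FIRE
t=3: input=2 -> V=10
t=4: input=0 -> V=7
t=5: input=0 -> V=4
t=6: input=5 -> V=0 FIRE
t=7: input=0 -> V=0
t=8: input=4 -> V=0 FIRE
t=9: input=0 -> V=0
t=10: input=4 -> V=0 FIRE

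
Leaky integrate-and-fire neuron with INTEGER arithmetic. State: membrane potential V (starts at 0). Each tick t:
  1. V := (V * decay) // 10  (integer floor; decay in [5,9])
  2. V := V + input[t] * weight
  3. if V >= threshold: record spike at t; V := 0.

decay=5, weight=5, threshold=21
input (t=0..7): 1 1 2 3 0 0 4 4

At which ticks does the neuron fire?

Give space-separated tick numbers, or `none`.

t=0: input=1 -> V=5
t=1: input=1 -> V=7
t=2: input=2 -> V=13
t=3: input=3 -> V=0 FIRE
t=4: input=0 -> V=0
t=5: input=0 -> V=0
t=6: input=4 -> V=20
t=7: input=4 -> V=0 FIRE

Answer: 3 7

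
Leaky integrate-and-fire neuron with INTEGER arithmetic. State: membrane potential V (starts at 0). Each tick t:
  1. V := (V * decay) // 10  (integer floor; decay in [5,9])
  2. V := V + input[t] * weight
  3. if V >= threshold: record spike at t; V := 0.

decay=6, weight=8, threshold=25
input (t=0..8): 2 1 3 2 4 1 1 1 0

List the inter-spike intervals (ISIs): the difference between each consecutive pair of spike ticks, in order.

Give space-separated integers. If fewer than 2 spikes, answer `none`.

Answer: 2

Derivation:
t=0: input=2 -> V=16
t=1: input=1 -> V=17
t=2: input=3 -> V=0 FIRE
t=3: input=2 -> V=16
t=4: input=4 -> V=0 FIRE
t=5: input=1 -> V=8
t=6: input=1 -> V=12
t=7: input=1 -> V=15
t=8: input=0 -> V=9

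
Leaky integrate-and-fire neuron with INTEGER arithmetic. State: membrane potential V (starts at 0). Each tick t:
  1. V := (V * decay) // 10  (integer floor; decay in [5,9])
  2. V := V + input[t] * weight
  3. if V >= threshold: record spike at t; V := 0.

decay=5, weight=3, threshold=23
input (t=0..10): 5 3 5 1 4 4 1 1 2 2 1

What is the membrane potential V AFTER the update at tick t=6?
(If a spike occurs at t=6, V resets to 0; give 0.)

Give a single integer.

t=0: input=5 -> V=15
t=1: input=3 -> V=16
t=2: input=5 -> V=0 FIRE
t=3: input=1 -> V=3
t=4: input=4 -> V=13
t=5: input=4 -> V=18
t=6: input=1 -> V=12
t=7: input=1 -> V=9
t=8: input=2 -> V=10
t=9: input=2 -> V=11
t=10: input=1 -> V=8

Answer: 12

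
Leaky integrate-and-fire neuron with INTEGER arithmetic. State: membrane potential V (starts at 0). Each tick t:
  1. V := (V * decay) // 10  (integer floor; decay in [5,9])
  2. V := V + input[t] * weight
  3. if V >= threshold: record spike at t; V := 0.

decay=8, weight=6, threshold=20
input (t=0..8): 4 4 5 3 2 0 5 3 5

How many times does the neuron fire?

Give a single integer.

t=0: input=4 -> V=0 FIRE
t=1: input=4 -> V=0 FIRE
t=2: input=5 -> V=0 FIRE
t=3: input=3 -> V=18
t=4: input=2 -> V=0 FIRE
t=5: input=0 -> V=0
t=6: input=5 -> V=0 FIRE
t=7: input=3 -> V=18
t=8: input=5 -> V=0 FIRE

Answer: 6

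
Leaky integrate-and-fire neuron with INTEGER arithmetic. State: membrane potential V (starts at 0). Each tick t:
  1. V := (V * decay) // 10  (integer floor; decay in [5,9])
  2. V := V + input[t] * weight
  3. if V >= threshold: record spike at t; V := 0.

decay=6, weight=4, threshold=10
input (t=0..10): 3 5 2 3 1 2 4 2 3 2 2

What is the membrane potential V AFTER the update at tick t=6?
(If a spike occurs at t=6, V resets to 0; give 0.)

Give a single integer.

t=0: input=3 -> V=0 FIRE
t=1: input=5 -> V=0 FIRE
t=2: input=2 -> V=8
t=3: input=3 -> V=0 FIRE
t=4: input=1 -> V=4
t=5: input=2 -> V=0 FIRE
t=6: input=4 -> V=0 FIRE
t=7: input=2 -> V=8
t=8: input=3 -> V=0 FIRE
t=9: input=2 -> V=8
t=10: input=2 -> V=0 FIRE

Answer: 0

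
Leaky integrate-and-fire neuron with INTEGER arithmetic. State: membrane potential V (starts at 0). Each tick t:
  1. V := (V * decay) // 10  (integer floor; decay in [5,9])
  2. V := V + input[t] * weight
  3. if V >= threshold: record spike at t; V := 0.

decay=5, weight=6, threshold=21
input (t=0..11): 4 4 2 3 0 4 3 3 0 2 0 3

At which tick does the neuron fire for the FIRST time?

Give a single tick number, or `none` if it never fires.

Answer: 0

Derivation:
t=0: input=4 -> V=0 FIRE
t=1: input=4 -> V=0 FIRE
t=2: input=2 -> V=12
t=3: input=3 -> V=0 FIRE
t=4: input=0 -> V=0
t=5: input=4 -> V=0 FIRE
t=6: input=3 -> V=18
t=7: input=3 -> V=0 FIRE
t=8: input=0 -> V=0
t=9: input=2 -> V=12
t=10: input=0 -> V=6
t=11: input=3 -> V=0 FIRE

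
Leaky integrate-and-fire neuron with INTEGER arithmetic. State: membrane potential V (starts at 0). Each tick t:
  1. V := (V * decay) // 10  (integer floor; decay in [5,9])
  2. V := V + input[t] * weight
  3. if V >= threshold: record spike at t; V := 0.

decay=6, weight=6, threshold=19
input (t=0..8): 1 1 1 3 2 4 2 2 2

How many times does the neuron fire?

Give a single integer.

t=0: input=1 -> V=6
t=1: input=1 -> V=9
t=2: input=1 -> V=11
t=3: input=3 -> V=0 FIRE
t=4: input=2 -> V=12
t=5: input=4 -> V=0 FIRE
t=6: input=2 -> V=12
t=7: input=2 -> V=0 FIRE
t=8: input=2 -> V=12

Answer: 3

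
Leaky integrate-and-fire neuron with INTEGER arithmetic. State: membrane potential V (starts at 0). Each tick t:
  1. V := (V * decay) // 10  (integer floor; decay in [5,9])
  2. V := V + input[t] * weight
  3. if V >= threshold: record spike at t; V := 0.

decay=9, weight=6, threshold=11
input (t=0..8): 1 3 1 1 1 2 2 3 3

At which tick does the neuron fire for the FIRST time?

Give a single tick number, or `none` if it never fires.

Answer: 1

Derivation:
t=0: input=1 -> V=6
t=1: input=3 -> V=0 FIRE
t=2: input=1 -> V=6
t=3: input=1 -> V=0 FIRE
t=4: input=1 -> V=6
t=5: input=2 -> V=0 FIRE
t=6: input=2 -> V=0 FIRE
t=7: input=3 -> V=0 FIRE
t=8: input=3 -> V=0 FIRE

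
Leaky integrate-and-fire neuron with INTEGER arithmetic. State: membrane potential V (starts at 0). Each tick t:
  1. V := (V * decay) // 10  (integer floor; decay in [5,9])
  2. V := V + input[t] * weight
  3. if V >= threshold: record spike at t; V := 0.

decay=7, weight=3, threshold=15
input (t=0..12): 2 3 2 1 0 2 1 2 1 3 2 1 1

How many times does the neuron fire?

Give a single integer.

Answer: 2

Derivation:
t=0: input=2 -> V=6
t=1: input=3 -> V=13
t=2: input=2 -> V=0 FIRE
t=3: input=1 -> V=3
t=4: input=0 -> V=2
t=5: input=2 -> V=7
t=6: input=1 -> V=7
t=7: input=2 -> V=10
t=8: input=1 -> V=10
t=9: input=3 -> V=0 FIRE
t=10: input=2 -> V=6
t=11: input=1 -> V=7
t=12: input=1 -> V=7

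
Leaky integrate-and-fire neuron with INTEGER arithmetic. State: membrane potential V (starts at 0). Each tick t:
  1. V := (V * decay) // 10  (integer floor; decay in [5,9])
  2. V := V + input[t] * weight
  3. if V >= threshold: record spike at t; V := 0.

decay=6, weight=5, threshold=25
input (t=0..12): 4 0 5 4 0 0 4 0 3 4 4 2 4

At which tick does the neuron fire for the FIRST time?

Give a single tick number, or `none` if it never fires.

t=0: input=4 -> V=20
t=1: input=0 -> V=12
t=2: input=5 -> V=0 FIRE
t=3: input=4 -> V=20
t=4: input=0 -> V=12
t=5: input=0 -> V=7
t=6: input=4 -> V=24
t=7: input=0 -> V=14
t=8: input=3 -> V=23
t=9: input=4 -> V=0 FIRE
t=10: input=4 -> V=20
t=11: input=2 -> V=22
t=12: input=4 -> V=0 FIRE

Answer: 2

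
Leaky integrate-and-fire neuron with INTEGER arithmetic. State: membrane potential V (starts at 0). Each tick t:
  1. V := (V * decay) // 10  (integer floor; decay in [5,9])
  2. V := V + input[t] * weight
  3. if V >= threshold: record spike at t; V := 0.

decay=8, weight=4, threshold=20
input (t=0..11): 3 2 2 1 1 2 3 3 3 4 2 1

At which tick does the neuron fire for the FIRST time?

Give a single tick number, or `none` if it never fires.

t=0: input=3 -> V=12
t=1: input=2 -> V=17
t=2: input=2 -> V=0 FIRE
t=3: input=1 -> V=4
t=4: input=1 -> V=7
t=5: input=2 -> V=13
t=6: input=3 -> V=0 FIRE
t=7: input=3 -> V=12
t=8: input=3 -> V=0 FIRE
t=9: input=4 -> V=16
t=10: input=2 -> V=0 FIRE
t=11: input=1 -> V=4

Answer: 2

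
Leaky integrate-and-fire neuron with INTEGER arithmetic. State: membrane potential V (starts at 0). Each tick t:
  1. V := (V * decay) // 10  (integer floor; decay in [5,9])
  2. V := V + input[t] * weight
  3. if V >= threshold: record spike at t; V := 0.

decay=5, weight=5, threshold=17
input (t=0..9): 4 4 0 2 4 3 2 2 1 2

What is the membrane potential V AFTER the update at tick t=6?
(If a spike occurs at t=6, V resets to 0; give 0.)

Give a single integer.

t=0: input=4 -> V=0 FIRE
t=1: input=4 -> V=0 FIRE
t=2: input=0 -> V=0
t=3: input=2 -> V=10
t=4: input=4 -> V=0 FIRE
t=5: input=3 -> V=15
t=6: input=2 -> V=0 FIRE
t=7: input=2 -> V=10
t=8: input=1 -> V=10
t=9: input=2 -> V=15

Answer: 0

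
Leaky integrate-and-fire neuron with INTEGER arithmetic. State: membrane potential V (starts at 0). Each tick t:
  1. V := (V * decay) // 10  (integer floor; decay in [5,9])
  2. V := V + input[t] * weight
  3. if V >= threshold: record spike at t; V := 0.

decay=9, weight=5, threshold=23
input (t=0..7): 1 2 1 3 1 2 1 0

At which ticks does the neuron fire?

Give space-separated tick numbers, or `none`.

t=0: input=1 -> V=5
t=1: input=2 -> V=14
t=2: input=1 -> V=17
t=3: input=3 -> V=0 FIRE
t=4: input=1 -> V=5
t=5: input=2 -> V=14
t=6: input=1 -> V=17
t=7: input=0 -> V=15

Answer: 3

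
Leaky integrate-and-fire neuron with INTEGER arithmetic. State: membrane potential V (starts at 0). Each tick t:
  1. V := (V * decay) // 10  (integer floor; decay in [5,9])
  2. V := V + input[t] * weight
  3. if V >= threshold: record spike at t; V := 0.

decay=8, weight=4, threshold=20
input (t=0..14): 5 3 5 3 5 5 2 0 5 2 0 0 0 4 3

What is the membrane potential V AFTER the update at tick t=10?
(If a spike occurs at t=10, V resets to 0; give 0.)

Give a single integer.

Answer: 6

Derivation:
t=0: input=5 -> V=0 FIRE
t=1: input=3 -> V=12
t=2: input=5 -> V=0 FIRE
t=3: input=3 -> V=12
t=4: input=5 -> V=0 FIRE
t=5: input=5 -> V=0 FIRE
t=6: input=2 -> V=8
t=7: input=0 -> V=6
t=8: input=5 -> V=0 FIRE
t=9: input=2 -> V=8
t=10: input=0 -> V=6
t=11: input=0 -> V=4
t=12: input=0 -> V=3
t=13: input=4 -> V=18
t=14: input=3 -> V=0 FIRE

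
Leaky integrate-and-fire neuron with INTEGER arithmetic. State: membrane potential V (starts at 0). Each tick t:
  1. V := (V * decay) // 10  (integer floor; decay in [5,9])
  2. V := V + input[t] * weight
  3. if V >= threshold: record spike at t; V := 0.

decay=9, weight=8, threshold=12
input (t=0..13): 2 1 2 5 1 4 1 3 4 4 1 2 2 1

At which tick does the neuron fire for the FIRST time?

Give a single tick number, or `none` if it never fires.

t=0: input=2 -> V=0 FIRE
t=1: input=1 -> V=8
t=2: input=2 -> V=0 FIRE
t=3: input=5 -> V=0 FIRE
t=4: input=1 -> V=8
t=5: input=4 -> V=0 FIRE
t=6: input=1 -> V=8
t=7: input=3 -> V=0 FIRE
t=8: input=4 -> V=0 FIRE
t=9: input=4 -> V=0 FIRE
t=10: input=1 -> V=8
t=11: input=2 -> V=0 FIRE
t=12: input=2 -> V=0 FIRE
t=13: input=1 -> V=8

Answer: 0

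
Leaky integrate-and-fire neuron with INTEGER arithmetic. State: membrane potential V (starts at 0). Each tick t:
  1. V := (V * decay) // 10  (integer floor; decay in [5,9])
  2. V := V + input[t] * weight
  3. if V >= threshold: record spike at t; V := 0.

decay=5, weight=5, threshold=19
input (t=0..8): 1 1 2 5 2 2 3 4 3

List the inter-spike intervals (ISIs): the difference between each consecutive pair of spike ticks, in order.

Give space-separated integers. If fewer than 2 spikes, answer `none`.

t=0: input=1 -> V=5
t=1: input=1 -> V=7
t=2: input=2 -> V=13
t=3: input=5 -> V=0 FIRE
t=4: input=2 -> V=10
t=5: input=2 -> V=15
t=6: input=3 -> V=0 FIRE
t=7: input=4 -> V=0 FIRE
t=8: input=3 -> V=15

Answer: 3 1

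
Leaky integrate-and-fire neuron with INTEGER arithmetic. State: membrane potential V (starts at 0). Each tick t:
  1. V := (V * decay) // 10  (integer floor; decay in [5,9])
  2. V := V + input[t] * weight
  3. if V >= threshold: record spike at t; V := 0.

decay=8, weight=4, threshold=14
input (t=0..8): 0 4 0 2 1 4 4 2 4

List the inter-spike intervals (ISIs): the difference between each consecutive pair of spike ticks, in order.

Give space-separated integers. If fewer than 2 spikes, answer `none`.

t=0: input=0 -> V=0
t=1: input=4 -> V=0 FIRE
t=2: input=0 -> V=0
t=3: input=2 -> V=8
t=4: input=1 -> V=10
t=5: input=4 -> V=0 FIRE
t=6: input=4 -> V=0 FIRE
t=7: input=2 -> V=8
t=8: input=4 -> V=0 FIRE

Answer: 4 1 2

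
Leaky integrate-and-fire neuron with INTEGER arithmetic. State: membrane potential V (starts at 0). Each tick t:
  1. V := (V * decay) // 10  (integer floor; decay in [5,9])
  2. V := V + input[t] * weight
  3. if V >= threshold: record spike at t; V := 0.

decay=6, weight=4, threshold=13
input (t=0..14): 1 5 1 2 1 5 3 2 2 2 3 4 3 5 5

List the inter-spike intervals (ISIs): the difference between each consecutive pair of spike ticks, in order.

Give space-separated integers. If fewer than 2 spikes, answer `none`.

t=0: input=1 -> V=4
t=1: input=5 -> V=0 FIRE
t=2: input=1 -> V=4
t=3: input=2 -> V=10
t=4: input=1 -> V=10
t=5: input=5 -> V=0 FIRE
t=6: input=3 -> V=12
t=7: input=2 -> V=0 FIRE
t=8: input=2 -> V=8
t=9: input=2 -> V=12
t=10: input=3 -> V=0 FIRE
t=11: input=4 -> V=0 FIRE
t=12: input=3 -> V=12
t=13: input=5 -> V=0 FIRE
t=14: input=5 -> V=0 FIRE

Answer: 4 2 3 1 2 1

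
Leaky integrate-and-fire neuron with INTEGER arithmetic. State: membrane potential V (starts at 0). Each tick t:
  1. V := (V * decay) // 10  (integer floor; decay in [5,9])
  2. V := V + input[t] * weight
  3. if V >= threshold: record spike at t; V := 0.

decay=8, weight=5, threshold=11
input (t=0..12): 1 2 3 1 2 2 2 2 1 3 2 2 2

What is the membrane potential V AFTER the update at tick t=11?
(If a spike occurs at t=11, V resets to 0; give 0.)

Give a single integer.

t=0: input=1 -> V=5
t=1: input=2 -> V=0 FIRE
t=2: input=3 -> V=0 FIRE
t=3: input=1 -> V=5
t=4: input=2 -> V=0 FIRE
t=5: input=2 -> V=10
t=6: input=2 -> V=0 FIRE
t=7: input=2 -> V=10
t=8: input=1 -> V=0 FIRE
t=9: input=3 -> V=0 FIRE
t=10: input=2 -> V=10
t=11: input=2 -> V=0 FIRE
t=12: input=2 -> V=10

Answer: 0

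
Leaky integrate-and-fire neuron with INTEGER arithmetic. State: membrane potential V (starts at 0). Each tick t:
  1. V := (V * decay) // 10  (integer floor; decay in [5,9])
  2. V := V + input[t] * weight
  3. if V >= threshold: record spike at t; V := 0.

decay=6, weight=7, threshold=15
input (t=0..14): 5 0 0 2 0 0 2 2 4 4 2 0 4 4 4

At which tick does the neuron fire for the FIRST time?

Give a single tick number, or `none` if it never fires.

t=0: input=5 -> V=0 FIRE
t=1: input=0 -> V=0
t=2: input=0 -> V=0
t=3: input=2 -> V=14
t=4: input=0 -> V=8
t=5: input=0 -> V=4
t=6: input=2 -> V=0 FIRE
t=7: input=2 -> V=14
t=8: input=4 -> V=0 FIRE
t=9: input=4 -> V=0 FIRE
t=10: input=2 -> V=14
t=11: input=0 -> V=8
t=12: input=4 -> V=0 FIRE
t=13: input=4 -> V=0 FIRE
t=14: input=4 -> V=0 FIRE

Answer: 0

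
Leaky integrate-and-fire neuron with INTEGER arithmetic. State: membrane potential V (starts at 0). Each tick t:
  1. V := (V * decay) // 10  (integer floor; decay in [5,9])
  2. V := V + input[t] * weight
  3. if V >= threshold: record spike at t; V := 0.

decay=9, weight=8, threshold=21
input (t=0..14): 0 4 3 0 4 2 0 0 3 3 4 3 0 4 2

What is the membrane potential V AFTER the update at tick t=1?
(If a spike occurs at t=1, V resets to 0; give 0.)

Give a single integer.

t=0: input=0 -> V=0
t=1: input=4 -> V=0 FIRE
t=2: input=3 -> V=0 FIRE
t=3: input=0 -> V=0
t=4: input=4 -> V=0 FIRE
t=5: input=2 -> V=16
t=6: input=0 -> V=14
t=7: input=0 -> V=12
t=8: input=3 -> V=0 FIRE
t=9: input=3 -> V=0 FIRE
t=10: input=4 -> V=0 FIRE
t=11: input=3 -> V=0 FIRE
t=12: input=0 -> V=0
t=13: input=4 -> V=0 FIRE
t=14: input=2 -> V=16

Answer: 0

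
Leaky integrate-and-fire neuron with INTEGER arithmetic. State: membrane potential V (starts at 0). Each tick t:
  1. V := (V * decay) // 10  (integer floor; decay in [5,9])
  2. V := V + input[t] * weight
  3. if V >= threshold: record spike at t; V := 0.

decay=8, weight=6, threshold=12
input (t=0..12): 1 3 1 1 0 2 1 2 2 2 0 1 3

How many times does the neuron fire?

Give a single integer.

t=0: input=1 -> V=6
t=1: input=3 -> V=0 FIRE
t=2: input=1 -> V=6
t=3: input=1 -> V=10
t=4: input=0 -> V=8
t=5: input=2 -> V=0 FIRE
t=6: input=1 -> V=6
t=7: input=2 -> V=0 FIRE
t=8: input=2 -> V=0 FIRE
t=9: input=2 -> V=0 FIRE
t=10: input=0 -> V=0
t=11: input=1 -> V=6
t=12: input=3 -> V=0 FIRE

Answer: 6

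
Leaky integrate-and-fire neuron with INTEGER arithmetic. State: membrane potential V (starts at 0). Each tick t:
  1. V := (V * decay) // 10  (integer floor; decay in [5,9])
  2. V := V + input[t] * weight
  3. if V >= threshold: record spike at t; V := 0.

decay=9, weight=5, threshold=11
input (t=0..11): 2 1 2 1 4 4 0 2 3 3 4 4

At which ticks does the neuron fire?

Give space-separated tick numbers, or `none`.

t=0: input=2 -> V=10
t=1: input=1 -> V=0 FIRE
t=2: input=2 -> V=10
t=3: input=1 -> V=0 FIRE
t=4: input=4 -> V=0 FIRE
t=5: input=4 -> V=0 FIRE
t=6: input=0 -> V=0
t=7: input=2 -> V=10
t=8: input=3 -> V=0 FIRE
t=9: input=3 -> V=0 FIRE
t=10: input=4 -> V=0 FIRE
t=11: input=4 -> V=0 FIRE

Answer: 1 3 4 5 8 9 10 11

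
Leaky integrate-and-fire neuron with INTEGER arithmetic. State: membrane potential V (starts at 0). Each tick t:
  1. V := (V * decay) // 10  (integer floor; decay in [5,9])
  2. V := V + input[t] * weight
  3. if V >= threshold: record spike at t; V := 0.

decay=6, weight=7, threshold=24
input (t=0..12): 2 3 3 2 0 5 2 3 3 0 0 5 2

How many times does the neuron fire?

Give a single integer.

Answer: 5

Derivation:
t=0: input=2 -> V=14
t=1: input=3 -> V=0 FIRE
t=2: input=3 -> V=21
t=3: input=2 -> V=0 FIRE
t=4: input=0 -> V=0
t=5: input=5 -> V=0 FIRE
t=6: input=2 -> V=14
t=7: input=3 -> V=0 FIRE
t=8: input=3 -> V=21
t=9: input=0 -> V=12
t=10: input=0 -> V=7
t=11: input=5 -> V=0 FIRE
t=12: input=2 -> V=14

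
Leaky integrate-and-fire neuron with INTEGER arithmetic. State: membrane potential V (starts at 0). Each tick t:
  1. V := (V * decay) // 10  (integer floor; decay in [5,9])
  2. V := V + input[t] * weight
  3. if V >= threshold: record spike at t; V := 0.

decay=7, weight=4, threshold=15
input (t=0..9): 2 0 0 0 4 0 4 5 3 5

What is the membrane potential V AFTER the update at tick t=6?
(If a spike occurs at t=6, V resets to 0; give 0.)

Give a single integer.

t=0: input=2 -> V=8
t=1: input=0 -> V=5
t=2: input=0 -> V=3
t=3: input=0 -> V=2
t=4: input=4 -> V=0 FIRE
t=5: input=0 -> V=0
t=6: input=4 -> V=0 FIRE
t=7: input=5 -> V=0 FIRE
t=8: input=3 -> V=12
t=9: input=5 -> V=0 FIRE

Answer: 0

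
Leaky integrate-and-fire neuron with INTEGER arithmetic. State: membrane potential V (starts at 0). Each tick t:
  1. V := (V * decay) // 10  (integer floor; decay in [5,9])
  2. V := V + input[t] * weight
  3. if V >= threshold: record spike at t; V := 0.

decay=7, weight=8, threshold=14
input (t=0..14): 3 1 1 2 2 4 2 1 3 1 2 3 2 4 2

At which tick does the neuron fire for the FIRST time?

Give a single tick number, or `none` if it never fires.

Answer: 0

Derivation:
t=0: input=3 -> V=0 FIRE
t=1: input=1 -> V=8
t=2: input=1 -> V=13
t=3: input=2 -> V=0 FIRE
t=4: input=2 -> V=0 FIRE
t=5: input=4 -> V=0 FIRE
t=6: input=2 -> V=0 FIRE
t=7: input=1 -> V=8
t=8: input=3 -> V=0 FIRE
t=9: input=1 -> V=8
t=10: input=2 -> V=0 FIRE
t=11: input=3 -> V=0 FIRE
t=12: input=2 -> V=0 FIRE
t=13: input=4 -> V=0 FIRE
t=14: input=2 -> V=0 FIRE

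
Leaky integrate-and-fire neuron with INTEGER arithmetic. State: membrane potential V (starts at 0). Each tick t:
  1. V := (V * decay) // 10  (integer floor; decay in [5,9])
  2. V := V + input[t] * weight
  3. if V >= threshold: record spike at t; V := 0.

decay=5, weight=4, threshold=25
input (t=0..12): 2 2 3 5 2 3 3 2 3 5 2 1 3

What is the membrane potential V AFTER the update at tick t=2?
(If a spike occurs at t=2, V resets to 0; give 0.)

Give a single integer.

Answer: 18

Derivation:
t=0: input=2 -> V=8
t=1: input=2 -> V=12
t=2: input=3 -> V=18
t=3: input=5 -> V=0 FIRE
t=4: input=2 -> V=8
t=5: input=3 -> V=16
t=6: input=3 -> V=20
t=7: input=2 -> V=18
t=8: input=3 -> V=21
t=9: input=5 -> V=0 FIRE
t=10: input=2 -> V=8
t=11: input=1 -> V=8
t=12: input=3 -> V=16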